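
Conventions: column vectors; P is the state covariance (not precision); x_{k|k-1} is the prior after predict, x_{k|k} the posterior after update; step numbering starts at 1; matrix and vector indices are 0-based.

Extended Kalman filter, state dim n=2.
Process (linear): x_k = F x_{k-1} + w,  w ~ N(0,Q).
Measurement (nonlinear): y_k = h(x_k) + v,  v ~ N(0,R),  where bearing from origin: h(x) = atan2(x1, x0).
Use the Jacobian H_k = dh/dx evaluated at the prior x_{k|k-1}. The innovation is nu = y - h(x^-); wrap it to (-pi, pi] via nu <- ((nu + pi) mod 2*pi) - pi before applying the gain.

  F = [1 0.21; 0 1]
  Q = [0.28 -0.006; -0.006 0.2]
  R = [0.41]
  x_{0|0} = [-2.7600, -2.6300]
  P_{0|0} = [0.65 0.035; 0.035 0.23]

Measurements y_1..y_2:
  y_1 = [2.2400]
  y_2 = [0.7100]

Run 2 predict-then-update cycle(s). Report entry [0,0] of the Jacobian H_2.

step 1: x^-=[-3.3123, -2.6300]  P^-=[0.9548 0.0773; 0.0773 0.4300]  H_jac=[0.1470 -0.1852]  S=[0.4412]  K=[0.2858; -0.1547]  nu=[-1.5727]  x^+=[-3.7617, -2.3867]  P^+=[0.9188 0.0968; 0.0968 0.4194]
step 2: x^-=[-4.2629, -2.3867]  P^-=[1.2580 0.1789; 0.1789 0.6194]  H_jac=[0.1000 -0.1786]  S=[0.4359]  K=[0.2153; -0.2127]  nu=[-2.9420]  x^+=[-4.8962, -1.7608]  P^+=[1.2378 0.1989; 0.1989 0.5997]

H_jac[0,0] = 0.1000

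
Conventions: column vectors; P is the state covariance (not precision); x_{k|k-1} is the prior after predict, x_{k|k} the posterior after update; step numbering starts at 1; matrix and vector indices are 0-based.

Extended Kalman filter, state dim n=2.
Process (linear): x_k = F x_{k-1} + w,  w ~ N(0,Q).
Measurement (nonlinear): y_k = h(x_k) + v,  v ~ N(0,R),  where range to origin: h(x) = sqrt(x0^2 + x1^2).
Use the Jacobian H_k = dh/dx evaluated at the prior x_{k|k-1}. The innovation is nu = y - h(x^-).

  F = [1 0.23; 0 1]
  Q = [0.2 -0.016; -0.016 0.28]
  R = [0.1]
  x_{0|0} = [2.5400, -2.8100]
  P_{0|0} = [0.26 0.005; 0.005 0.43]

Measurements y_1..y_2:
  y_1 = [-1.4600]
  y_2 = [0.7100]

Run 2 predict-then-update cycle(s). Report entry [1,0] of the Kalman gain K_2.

K[1,0] = 0.6447

step 1: x^-=[1.8937, -2.8100]  P^-=[0.4850 0.0879; 0.0879 0.7100]  H_jac=[0.5589 -0.8293]  S=[0.6583]  K=[0.3011; -0.8198]  nu=[-4.8485]  x^+=[0.4340, 1.1649]  P^+=[0.4254 0.2504; 0.2504 0.2676]
step 2: x^-=[0.7019, 1.1649]  P^-=[0.7547 0.2959; 0.2959 0.5476]  H_jac=[0.5161 0.8565]  S=[0.9644]  K=[0.6667; 0.6447]  nu=[-0.6500]  x^+=[0.2686, 0.7458]  P^+=[0.3260 -0.1186; -0.1186 0.1467]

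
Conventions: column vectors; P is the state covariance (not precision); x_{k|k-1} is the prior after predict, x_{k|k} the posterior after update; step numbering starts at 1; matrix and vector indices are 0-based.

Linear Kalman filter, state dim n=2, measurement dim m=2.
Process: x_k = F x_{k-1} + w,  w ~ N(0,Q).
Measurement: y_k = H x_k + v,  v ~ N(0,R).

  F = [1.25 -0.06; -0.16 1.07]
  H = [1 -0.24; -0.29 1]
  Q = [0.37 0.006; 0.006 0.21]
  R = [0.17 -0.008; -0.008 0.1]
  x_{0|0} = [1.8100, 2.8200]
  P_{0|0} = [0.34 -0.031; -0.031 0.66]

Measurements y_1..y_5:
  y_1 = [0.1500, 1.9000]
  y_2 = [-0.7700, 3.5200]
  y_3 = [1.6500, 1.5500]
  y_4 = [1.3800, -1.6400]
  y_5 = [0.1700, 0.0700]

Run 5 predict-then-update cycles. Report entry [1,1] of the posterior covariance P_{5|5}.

step 1: x^-=[2.0933, 2.7278]  P^-=[0.9083 -0.1461; -0.1461 0.9850]  S=[1.2052 -0.6641; -0.6641 1.2461]  K=[0.8518 0.1253; 0.1938 0.9277]  nu=[-1.2886, -0.2207]  x^+=[0.9680, 2.2733]  P^+=[0.1560 0.0510; 0.0510 0.1060]
step 2: x^-=[1.0736, 2.2775]  P^-=[0.6065 0.0366; 0.0366 0.3179]  S=[0.7773 -0.2210; -0.2210 0.4477]  K=[0.7917 0.0798; 0.1677 0.7692]  nu=[-1.2970, 1.5538]  x^+=[0.1707, 3.2552]  P^+=[0.1444 0.0435; 0.0435 0.0882]
step 3: x^-=[0.0181, 3.4558]  P^-=[0.5894 0.0301; 0.0301 0.2998]  S=[0.7622 -0.2187; -0.2187 0.4319]  K=[0.7842 0.0710; 0.1620 0.7559]  nu=[2.4613, -1.9005]  x^+=[1.8133, 2.4178]  P^+=[0.1429 0.0423; 0.0423 0.0865]
step 4: x^-=[2.1215, 2.2969]  P^-=[0.5872 0.0288; 0.0288 0.2983]  S=[0.7606 -0.2191; -0.2191 0.4310]  K=[0.7831 0.0697; 0.1611 0.7546]  nu=[-0.1902, -3.3217]  x^+=[1.7409, -0.2404]  P^+=[0.1427 0.0421; 0.0421 0.0864]
step 5: x^-=[2.1905, -0.5358]  P^-=[0.5869 0.0286; 0.0286 0.2981]  S=[0.7604 -0.2192; -0.2192 0.4309]  K=[0.7829 0.0696; 0.1610 0.7545]  nu=[-2.1491, 1.2410]  x^+=[0.5943, 0.0546]  P^+=[0.1426 0.0421; 0.0421 0.0864]

P_post[1,1] = 0.0864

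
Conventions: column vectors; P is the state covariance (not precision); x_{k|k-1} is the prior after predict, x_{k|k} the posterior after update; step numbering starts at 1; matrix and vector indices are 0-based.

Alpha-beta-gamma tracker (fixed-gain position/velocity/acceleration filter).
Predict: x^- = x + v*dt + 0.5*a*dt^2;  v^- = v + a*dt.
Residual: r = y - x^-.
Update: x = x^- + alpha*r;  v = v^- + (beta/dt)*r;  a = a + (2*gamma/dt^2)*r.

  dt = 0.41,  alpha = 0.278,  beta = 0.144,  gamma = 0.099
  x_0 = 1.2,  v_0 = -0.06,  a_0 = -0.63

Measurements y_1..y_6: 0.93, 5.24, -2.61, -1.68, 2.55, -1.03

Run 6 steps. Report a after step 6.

a_post = -2.3881

step 1: x_pred=1.1224  r=-0.1924  x^+=1.0689  v^+=-0.3859  a^+=-0.8567
step 2: x_pred=0.8387  r=4.4013  x^+=2.0623  v^+=0.8087  a^+=4.3274
step 3: x_pred=2.7576  r=-5.3676  x^+=1.2654  v^+=0.6977  a^+=-1.9948
step 4: x_pred=1.3838  r=-3.0638  x^+=0.5321  v^+=-1.1962  a^+=-5.6036
step 5: x_pred=-0.4294  r=2.9794  x^+=0.3989  v^+=-2.4473  a^+=-2.0943
step 6: x_pred=-0.7805  r=-0.2495  x^+=-0.8499  v^+=-3.3935  a^+=-2.3881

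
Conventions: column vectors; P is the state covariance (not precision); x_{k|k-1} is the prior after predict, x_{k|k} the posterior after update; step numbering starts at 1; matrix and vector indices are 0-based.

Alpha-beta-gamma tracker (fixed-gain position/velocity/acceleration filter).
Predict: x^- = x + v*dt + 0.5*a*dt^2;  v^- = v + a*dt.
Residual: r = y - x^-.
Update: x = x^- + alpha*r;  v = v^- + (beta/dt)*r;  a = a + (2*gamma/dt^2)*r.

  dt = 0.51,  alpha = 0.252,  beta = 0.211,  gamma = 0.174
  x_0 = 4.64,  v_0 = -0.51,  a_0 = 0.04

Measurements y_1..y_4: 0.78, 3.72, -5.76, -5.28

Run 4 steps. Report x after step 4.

x_post = -6.0848

step 1: x_pred=4.3851  r=-3.6051  x^+=3.4766  v^+=-1.9811  a^+=-4.7834
step 2: x_pred=1.8442  r=1.8758  x^+=2.3169  v^+=-3.6446  a^+=-2.2737
step 3: x_pred=0.1624  r=-5.9224  x^+=-1.3300  v^+=-7.2544  a^+=-10.1976
step 4: x_pred=-6.3560  r=1.0760  x^+=-6.0848  v^+=-12.0100  a^+=-8.7580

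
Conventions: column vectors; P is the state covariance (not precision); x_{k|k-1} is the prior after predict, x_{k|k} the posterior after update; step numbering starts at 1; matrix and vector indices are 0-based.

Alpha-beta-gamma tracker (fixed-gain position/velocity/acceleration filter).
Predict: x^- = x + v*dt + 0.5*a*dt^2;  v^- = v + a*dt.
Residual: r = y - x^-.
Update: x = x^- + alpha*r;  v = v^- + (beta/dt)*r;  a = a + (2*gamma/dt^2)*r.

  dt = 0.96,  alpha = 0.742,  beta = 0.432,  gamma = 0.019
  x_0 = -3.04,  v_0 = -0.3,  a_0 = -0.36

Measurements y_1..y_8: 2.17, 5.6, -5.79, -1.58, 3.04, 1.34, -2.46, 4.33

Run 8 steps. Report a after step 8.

a_post = -0.0268

step 1: x_pred=-3.4939  r=5.6639  x^+=0.7087  v^+=1.9031  a^+=-0.1265
step 2: x_pred=2.4775  r=3.1225  x^+=4.7944  v^+=3.1869  a^+=0.0023
step 3: x_pred=7.8549  r=-13.6449  x^+=-2.2696  v^+=-2.9511  a^+=-0.5603
step 4: x_pred=-5.3609  r=3.7809  x^+=-2.5555  v^+=-1.7876  a^+=-0.4044
step 5: x_pred=-4.4579  r=7.4979  x^+=1.1055  v^+=1.1982  a^+=-0.0953
step 6: x_pred=2.2119  r=-0.8719  x^+=1.5650  v^+=0.7144  a^+=-0.1312
step 7: x_pred=2.1903  r=-4.6503  x^+=-1.2602  v^+=-1.5042  a^+=-0.3230
step 8: x_pred=-2.8531  r=7.1831  x^+=2.4768  v^+=1.4181  a^+=-0.0268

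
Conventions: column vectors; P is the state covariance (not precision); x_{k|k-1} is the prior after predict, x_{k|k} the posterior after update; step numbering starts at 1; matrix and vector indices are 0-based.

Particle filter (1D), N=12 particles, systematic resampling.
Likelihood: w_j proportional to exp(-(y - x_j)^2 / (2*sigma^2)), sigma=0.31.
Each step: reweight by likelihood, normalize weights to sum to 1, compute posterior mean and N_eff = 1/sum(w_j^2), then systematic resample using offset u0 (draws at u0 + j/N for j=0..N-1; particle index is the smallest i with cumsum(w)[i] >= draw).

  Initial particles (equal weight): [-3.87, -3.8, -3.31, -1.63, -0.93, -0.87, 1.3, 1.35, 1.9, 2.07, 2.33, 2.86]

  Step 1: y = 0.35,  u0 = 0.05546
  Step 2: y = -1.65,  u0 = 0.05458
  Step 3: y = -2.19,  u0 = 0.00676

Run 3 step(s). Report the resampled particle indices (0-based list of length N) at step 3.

resampled_idx = [0, 1, 1, 2, 3, 4, 5, 6, 7, 8, 9, 10]

step 1: w=[0.0000, 0.0000, 0.0000, 0.0000, 0.0130, 0.0284, 0.5982, 0.3602, 0.0002, 0.0000, 0.0000, 0.0000]  mean=1.2276  Neff=2.0470  idx=[6, 6, 6, 6, 6, 6, 6, 6, 7, 7, 7, 7]
step 2: w=[0.1130, 0.1130, 0.1130, 0.1130, 0.1130, 0.1130, 0.1130, 0.1130, 0.0240, 0.0240, 0.0240, 0.0240]  mean=1.3048  Neff=9.5755  idx=[0, 1, 1, 2, 3, 4, 4, 5, 6, 7, 7, 10]
step 3: w=[0.0896, 0.0896, 0.0896, 0.0896, 0.0896, 0.0896, 0.0896, 0.0896, 0.0896, 0.0896, 0.0896, 0.0144]  mean=1.3007  Neff=11.2971  idx=[0, 1, 1, 2, 3, 4, 5, 6, 7, 8, 9, 10]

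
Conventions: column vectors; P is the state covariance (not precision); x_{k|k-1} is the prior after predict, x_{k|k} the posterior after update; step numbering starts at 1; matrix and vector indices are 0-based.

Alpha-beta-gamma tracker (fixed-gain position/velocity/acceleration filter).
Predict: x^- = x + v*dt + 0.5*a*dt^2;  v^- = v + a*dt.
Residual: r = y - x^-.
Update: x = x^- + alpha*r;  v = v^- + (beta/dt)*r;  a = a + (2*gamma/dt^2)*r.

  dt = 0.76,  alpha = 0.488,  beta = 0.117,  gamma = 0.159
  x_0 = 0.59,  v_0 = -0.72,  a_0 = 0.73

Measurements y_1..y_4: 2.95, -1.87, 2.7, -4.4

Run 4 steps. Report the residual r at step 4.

step 1: x_pred=0.2536  r=2.6964  x^+=1.5695  v^+=0.2499  a^+=2.2145
step 2: x_pred=2.3989  r=-4.2689  x^+=0.3157  v^+=1.2757  a^+=-0.1358
step 3: x_pred=1.2460  r=1.4540  x^+=1.9556  v^+=1.3964  a^+=0.6647
step 4: x_pred=3.2088  r=-7.6088  x^+=-0.5043  v^+=0.7302  a^+=-3.5243

resid = -7.6088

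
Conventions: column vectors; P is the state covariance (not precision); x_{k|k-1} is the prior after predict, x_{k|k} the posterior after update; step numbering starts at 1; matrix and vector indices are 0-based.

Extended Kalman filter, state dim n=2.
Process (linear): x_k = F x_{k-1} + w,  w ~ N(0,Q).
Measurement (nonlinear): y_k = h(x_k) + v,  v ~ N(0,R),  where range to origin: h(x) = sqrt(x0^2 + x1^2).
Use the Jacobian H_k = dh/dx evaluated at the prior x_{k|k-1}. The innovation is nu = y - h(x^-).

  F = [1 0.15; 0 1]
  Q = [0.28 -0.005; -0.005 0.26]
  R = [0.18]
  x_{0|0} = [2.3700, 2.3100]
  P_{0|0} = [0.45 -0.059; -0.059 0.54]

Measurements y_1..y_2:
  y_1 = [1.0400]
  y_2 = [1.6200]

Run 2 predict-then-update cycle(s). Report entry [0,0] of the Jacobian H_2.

H_jac[0,0] = 0.8333

step 1: x^-=[2.7165, 2.3100]  P^-=[0.7245 0.0170; 0.0170 0.8000]  H_jac=[0.7618 0.6478]  S=[0.9529]  K=[0.5907; 0.5574]  nu=[-2.5259]  x^+=[1.2245, 0.9020]  P^+=[0.3919 -0.2968; -0.2968 0.5039]
step 2: x^-=[1.3598, 0.9020]  P^-=[0.5942 -0.2262; -0.2262 0.7639]  H_jac=[0.8333 0.5528]  S=[0.6177]  K=[0.5993; 0.3785]  nu=[-0.0117]  x^+=[1.3527, 0.8976]  P^+=[0.3724 -0.3663; -0.3663 0.6754]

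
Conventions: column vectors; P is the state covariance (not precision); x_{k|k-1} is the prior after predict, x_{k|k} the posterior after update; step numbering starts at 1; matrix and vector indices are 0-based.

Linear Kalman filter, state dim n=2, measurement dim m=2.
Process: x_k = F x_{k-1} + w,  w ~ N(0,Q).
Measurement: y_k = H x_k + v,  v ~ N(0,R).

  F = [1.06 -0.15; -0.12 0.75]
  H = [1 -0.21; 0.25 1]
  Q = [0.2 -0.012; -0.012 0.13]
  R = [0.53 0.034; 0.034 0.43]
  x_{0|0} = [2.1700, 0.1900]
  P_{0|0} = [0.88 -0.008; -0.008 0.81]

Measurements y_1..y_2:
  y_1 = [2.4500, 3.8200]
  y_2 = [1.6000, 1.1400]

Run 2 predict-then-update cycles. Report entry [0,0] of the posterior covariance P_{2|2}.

step 1: x^-=[2.2717, -0.1179]  P^-=[1.2095 -0.2216; -0.2216 0.5997]  S=[1.8590 0.0005; 0.0005 0.9946]  K=[0.6756 0.0809; -0.1871 0.5474]  nu=[0.1535, 3.3700]  x^+=[2.6481, 1.6982]  P^+=[0.3544 -0.0308; -0.0308 0.2367]
step 2: x^-=[2.5523, 0.9559]  P^-=[0.6133 -0.1088; -0.1088 0.2738]  S=[1.2010 0.0268; 0.0268 0.6878]  K=[0.5287 0.0442; -0.1466 0.3643]  nu=[-0.7516, -0.4539]  x^+=[2.1349, 0.9006]  P^+=[0.2750 -0.0318; -0.0318 0.1596]

P_post[0,0] = 0.2750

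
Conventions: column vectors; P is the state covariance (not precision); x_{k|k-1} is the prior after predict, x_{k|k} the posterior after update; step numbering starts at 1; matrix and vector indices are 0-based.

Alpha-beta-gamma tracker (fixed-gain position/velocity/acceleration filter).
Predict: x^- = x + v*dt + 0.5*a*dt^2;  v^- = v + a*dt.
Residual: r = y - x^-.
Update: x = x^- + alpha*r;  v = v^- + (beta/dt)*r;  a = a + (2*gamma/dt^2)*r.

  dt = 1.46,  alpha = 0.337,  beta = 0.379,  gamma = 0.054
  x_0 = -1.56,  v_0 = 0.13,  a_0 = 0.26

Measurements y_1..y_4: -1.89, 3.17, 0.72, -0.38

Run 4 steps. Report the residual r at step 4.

step 1: x_pred=-1.0931  r=-0.7969  x^+=-1.3616  v^+=0.3027  a^+=0.2196
step 2: x_pred=-0.6856  r=3.8556  x^+=0.6137  v^+=1.6243  a^+=0.4150
step 3: x_pred=3.4274  r=-2.7074  x^+=2.5150  v^+=1.5273  a^+=0.2778
step 4: x_pred=5.0409  r=-5.4209  x^+=3.2141  v^+=0.5257  a^+=0.0031

resid = -5.4209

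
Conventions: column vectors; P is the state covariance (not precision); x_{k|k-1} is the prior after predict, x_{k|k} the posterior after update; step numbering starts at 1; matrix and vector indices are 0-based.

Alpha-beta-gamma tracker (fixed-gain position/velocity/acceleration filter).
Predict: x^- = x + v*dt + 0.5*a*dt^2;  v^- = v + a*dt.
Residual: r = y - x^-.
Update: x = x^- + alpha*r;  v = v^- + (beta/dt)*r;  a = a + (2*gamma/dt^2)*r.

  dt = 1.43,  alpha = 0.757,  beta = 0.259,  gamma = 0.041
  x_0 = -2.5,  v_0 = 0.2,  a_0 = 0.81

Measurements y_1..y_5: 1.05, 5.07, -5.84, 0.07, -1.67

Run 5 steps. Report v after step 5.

step 1: x_pred=-1.3858  r=2.4358  x^+=0.4581  v^+=1.7995  a^+=0.9077
step 2: x_pred=3.9594  r=1.1106  x^+=4.8001  v^+=3.2986  a^+=0.9522
step 3: x_pred=10.4907  r=-16.3307  x^+=-1.8716  v^+=1.7025  a^+=0.2974
step 4: x_pred=0.8669  r=-0.7969  x^+=0.2636  v^+=1.9833  a^+=0.2654
step 5: x_pred=3.3712  r=-5.0412  x^+=-0.4450  v^+=1.4498  a^+=0.0632

v_post = 1.4498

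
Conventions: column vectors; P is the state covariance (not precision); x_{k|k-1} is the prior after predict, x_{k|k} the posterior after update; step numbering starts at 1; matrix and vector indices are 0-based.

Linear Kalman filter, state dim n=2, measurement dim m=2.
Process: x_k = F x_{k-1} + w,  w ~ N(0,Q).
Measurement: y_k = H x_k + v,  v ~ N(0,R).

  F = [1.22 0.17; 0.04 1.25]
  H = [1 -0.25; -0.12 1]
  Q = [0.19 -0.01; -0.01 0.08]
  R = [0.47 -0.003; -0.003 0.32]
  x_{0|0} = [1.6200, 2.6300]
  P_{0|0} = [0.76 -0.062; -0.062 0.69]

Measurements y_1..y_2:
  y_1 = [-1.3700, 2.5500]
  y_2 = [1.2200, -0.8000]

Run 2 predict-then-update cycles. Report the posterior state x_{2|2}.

step 1: x^-=[2.4235, 3.3523]  P^-=[1.3154 0.0787; 0.0787 1.1531]  S=[1.8181 -0.3680; -0.3680 1.4732]  K=[0.7392 0.1310; 0.0441 0.7874]  nu=[-2.9554, -0.5115]  x^+=[0.1719, 2.8192]  P^+=[0.3680 0.0838; 0.0838 0.2619]
step 2: x^-=[0.6890, 3.5308]  P^-=[0.7801 0.1920; 0.1920 0.4982]  S=[1.1852 -0.0233; -0.0233 0.7833]  K=[0.6205 0.1442; 0.0689 0.6086]  nu=[1.4137, -4.2482]  x^+=[0.9538, 1.0428]  P^+=[0.3116 0.0817; 0.0817 0.2043]

x_post = [0.9538, 1.0428]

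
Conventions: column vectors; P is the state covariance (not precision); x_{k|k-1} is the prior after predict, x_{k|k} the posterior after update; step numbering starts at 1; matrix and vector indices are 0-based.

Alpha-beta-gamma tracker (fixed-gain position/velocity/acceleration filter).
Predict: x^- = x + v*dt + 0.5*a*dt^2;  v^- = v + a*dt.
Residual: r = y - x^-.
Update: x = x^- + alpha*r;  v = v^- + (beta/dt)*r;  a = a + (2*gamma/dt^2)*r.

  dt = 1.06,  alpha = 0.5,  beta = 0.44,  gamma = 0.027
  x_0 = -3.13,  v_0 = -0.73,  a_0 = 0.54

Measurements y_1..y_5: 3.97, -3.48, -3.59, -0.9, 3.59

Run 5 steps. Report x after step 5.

step 1: x_pred=-3.6004  r=7.5704  x^+=0.1848  v^+=2.9848  a^+=0.9038
step 2: x_pred=3.8565  r=-7.3365  x^+=0.1882  v^+=0.8976  a^+=0.5512
step 3: x_pred=1.4494  r=-5.0394  x^+=-1.0703  v^+=-0.6099  a^+=0.3091
step 4: x_pred=-1.5432  r=0.6432  x^+=-1.2216  v^+=-0.0153  a^+=0.3400
step 5: x_pred=-1.0469  r=4.6369  x^+=1.2716  v^+=2.2698  a^+=0.5628

x_post = 1.2716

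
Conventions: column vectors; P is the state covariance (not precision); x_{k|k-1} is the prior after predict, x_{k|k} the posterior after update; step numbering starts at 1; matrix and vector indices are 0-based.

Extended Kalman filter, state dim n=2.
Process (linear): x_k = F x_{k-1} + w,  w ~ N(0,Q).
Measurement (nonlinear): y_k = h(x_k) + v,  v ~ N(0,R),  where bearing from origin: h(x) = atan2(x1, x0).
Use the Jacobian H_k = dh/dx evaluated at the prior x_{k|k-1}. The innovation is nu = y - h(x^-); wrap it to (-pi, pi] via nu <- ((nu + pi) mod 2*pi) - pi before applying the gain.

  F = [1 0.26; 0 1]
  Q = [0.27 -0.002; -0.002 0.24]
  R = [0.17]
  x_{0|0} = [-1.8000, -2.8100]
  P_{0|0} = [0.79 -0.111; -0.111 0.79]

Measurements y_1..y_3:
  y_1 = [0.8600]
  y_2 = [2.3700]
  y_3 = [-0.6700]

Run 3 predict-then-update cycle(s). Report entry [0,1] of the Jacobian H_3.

H_jac[0,1] = -0.2029

step 1: x^-=[-2.5306, -2.8100]  P^-=[1.0557 0.0924; 0.0924 1.0300]  H_jac=[0.1965 -0.1770]  S=[0.2366]  K=[0.8077; -0.6937]  nu=[-3.1193]  x^+=[-5.0500, -0.6463]  P^+=[0.9013 0.2250; 0.2250 0.9162]
step 2: x^-=[-5.2180, -0.6463]  P^-=[1.3502 0.4612; 0.4612 1.1562]  H_jac=[0.0234 -0.1887]  S=[0.2079]  K=[-0.2669; -0.9980]  nu=[-0.8948]  x^+=[-4.9792, 0.2468]  P^+=[1.3354 0.4058; 0.4058 0.9491]
step 3: x^-=[-4.9150, 0.2468]  P^-=[1.8806 0.6506; 0.6506 1.1891]  H_jac=[-0.0102 -0.2029]  S=[0.2219]  K=[-0.6815; -1.1176]  nu=[2.5218]  x^+=[-6.6335, -2.5716]  P^+=[1.7776 0.4816; 0.4816 0.9120]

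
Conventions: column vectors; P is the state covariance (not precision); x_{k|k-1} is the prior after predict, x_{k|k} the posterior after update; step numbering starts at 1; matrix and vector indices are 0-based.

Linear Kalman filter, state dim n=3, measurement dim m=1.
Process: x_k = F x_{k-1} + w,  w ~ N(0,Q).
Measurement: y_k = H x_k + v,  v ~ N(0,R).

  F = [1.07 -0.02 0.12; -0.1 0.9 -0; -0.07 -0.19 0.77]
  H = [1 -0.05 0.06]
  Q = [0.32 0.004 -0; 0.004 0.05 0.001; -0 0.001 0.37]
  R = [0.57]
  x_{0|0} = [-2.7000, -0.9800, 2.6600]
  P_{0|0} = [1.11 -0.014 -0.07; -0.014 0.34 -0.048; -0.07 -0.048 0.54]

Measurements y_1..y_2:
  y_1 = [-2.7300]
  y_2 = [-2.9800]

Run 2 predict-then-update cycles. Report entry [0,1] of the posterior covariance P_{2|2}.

step 1: x^-=[-2.5502, -0.6120, 2.4234]  P^-=[1.5816 -0.1387 -0.0844; -0.1387 0.3390 -0.0766; -0.0844 -0.0766 0.7291]  S=[2.1593]  K=[0.7333; -0.0742; -0.0170]  nu=[-0.3558]  x^+=[-2.8111, -0.5856, 2.4295]  P^+=[0.4204 -0.0212 -0.0574; -0.0212 0.3271 -0.0794; -0.0574 -0.0794 0.7285]
step 2: x^-=[-2.7047, -0.2459, 2.1787]  P^-=[0.7985 -0.0752 -0.0024; -0.0752 0.3230 -0.1016; -0.0024 -0.1016 0.8446]  S=[1.3802]  K=[0.5812; -0.0706; 0.0386]  nu=[-0.4184]  x^+=[-2.9478, -0.2164, 2.1626]  P^+=[0.3323 -0.0186 -0.0334; -0.0186 0.3161 -0.0979; -0.0334 -0.0979 0.8426]

P_post[0,1] = -0.0186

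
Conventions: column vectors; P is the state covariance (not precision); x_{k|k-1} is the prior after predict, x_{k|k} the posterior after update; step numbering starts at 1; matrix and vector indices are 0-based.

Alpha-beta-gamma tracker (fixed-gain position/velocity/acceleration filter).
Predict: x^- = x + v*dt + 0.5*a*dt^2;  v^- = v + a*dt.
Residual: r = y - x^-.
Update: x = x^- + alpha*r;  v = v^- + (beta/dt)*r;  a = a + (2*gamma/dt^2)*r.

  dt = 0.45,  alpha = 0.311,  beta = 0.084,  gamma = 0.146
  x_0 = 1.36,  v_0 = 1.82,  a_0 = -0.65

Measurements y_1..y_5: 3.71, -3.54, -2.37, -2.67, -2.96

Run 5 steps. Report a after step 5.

step 1: x_pred=2.1132  r=1.5968  x^+=2.6098  v^+=1.8256  a^+=1.6526
step 2: x_pred=3.5986  r=-7.1386  x^+=1.3785  v^+=1.2367  a^+=-8.6412
step 3: x_pred=1.0601  r=-3.4301  x^+=-0.0067  v^+=-3.2921  a^+=-13.5873
step 4: x_pred=-2.8638  r=0.1938  x^+=-2.8035  v^+=-9.3702  a^+=-13.3078
step 5: x_pred=-8.3676  r=5.4076  x^+=-6.6858  v^+=-14.3493  a^+=-5.5102

a_post = -5.5102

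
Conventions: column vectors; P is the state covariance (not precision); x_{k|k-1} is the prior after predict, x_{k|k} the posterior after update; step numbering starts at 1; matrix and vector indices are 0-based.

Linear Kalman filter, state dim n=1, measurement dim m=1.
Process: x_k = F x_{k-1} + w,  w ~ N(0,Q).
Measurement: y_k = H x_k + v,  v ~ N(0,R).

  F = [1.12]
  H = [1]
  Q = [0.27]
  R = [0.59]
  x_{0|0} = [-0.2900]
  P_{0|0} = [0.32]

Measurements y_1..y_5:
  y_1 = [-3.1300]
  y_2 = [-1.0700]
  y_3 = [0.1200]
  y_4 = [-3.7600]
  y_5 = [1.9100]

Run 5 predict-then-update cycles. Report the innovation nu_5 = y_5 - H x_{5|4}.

innov = [4.5740]

step 1: x^-=[-0.3248]  P^-=[0.6714]  S=[1.2614]  K=[0.5323]  nu=[-2.8052]  x^+=[-1.8179]  P^+=[0.3140]
step 2: x^-=[-2.0361]  P^-=[0.6639]  S=[1.2539]  K=[0.5295]  nu=[0.9661]  x^+=[-1.5246]  P^+=[0.3124]
step 3: x^-=[-1.7075]  P^-=[0.6619]  S=[1.2519]  K=[0.5287]  nu=[1.8275]  x^+=[-0.7413]  P^+=[0.3119]
step 4: x^-=[-0.8303]  P^-=[0.6613]  S=[1.2513]  K=[0.5285]  nu=[-2.9297]  x^+=[-2.3786]  P^+=[0.3118]
step 5: x^-=[-2.6640]  P^-=[0.6611]  S=[1.2511]  K=[0.5284]  nu=[4.5740]  x^+=[-0.2470]  P^+=[0.3118]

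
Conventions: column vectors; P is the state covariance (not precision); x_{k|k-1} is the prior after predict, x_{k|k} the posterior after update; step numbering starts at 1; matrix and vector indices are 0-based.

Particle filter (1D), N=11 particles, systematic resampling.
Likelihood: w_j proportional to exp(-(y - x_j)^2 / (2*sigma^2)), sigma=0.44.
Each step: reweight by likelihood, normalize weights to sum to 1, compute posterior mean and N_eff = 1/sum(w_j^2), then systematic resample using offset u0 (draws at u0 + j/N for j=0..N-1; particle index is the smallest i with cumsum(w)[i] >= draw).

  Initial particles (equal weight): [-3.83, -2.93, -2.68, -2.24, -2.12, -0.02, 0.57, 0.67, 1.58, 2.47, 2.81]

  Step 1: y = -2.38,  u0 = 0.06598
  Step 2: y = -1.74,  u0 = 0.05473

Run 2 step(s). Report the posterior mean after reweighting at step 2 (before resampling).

post_mean = -2.2188

step 1: w=[0.0014, 0.1503, 0.2603, 0.3122, 0.2758, 0.0000, 0.0000, 0.0000, 0.0000, 0.0000, 0.0000]  mean=-2.4275  Neff=3.7900  idx=[1, 2, 2, 2, 3, 3, 3, 3, 4, 4, 4]
step 2: w=[0.0057, 0.0227, 0.0227, 0.0227, 0.1166, 0.1166, 0.1166, 0.1166, 0.1532, 0.1532, 0.1532]  mean=-2.2188  Neff=7.9110  idx=[3, 4, 5, 6, 6, 7, 8, 8, 9, 10, 10]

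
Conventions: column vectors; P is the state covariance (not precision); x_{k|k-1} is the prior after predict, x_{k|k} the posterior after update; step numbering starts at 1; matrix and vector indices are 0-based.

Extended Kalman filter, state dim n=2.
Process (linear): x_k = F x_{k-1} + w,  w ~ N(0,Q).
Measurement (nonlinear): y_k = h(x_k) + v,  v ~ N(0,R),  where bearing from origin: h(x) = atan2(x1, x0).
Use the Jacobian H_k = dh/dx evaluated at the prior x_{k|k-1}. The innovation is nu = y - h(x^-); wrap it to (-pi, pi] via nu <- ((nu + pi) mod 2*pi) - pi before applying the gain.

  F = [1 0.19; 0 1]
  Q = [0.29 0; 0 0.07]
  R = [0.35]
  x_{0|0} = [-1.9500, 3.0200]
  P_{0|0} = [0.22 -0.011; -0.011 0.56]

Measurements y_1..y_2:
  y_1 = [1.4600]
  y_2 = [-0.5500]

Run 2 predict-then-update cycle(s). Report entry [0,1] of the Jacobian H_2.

step 1: x^-=[-1.3762, 3.0200]  P^-=[0.5260 0.0954; 0.0954 0.6300]  H_jac=[-0.2742 -0.1249]  S=[0.4059]  K=[-0.3847; -0.2584]  nu=[-0.5384]  x^+=[-1.1691, 3.1591]  P^+=[0.4660 0.0551; 0.0551 0.6029]
step 2: x^-=[-0.5689, 3.1591]  P^-=[0.7987 0.1696; 0.1696 0.6729]  H_jac=[-0.3066 -0.0552]  S=[0.4329]  K=[-0.5873; -0.2060]  nu=[-2.2990]  x^+=[0.7814, 3.6326]  P^+=[0.6493 0.1172; 0.1172 0.6545]

H_jac[0,1] = -0.0552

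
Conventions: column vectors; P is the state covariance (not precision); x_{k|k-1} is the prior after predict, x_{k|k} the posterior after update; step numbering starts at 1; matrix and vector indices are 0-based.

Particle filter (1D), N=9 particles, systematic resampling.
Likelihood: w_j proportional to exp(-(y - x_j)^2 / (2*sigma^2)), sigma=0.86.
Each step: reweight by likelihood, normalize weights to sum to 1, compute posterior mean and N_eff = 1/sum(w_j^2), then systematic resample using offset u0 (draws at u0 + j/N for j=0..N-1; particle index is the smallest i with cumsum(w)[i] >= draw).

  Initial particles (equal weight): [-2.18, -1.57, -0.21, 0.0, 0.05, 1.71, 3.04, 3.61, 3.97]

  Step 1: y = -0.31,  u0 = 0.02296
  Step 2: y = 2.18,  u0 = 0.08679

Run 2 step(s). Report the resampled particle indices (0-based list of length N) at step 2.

resampled_idx = [2, 3, 4, 5, 6, 6, 7, 8, 8]

step 1: w=[0.0281, 0.1022, 0.2968, 0.2800, 0.2738, 0.0189, 0.0002, 0.0000, 0.0000]  mean=-0.2374  Neff=3.9516  idx=[0, 2, 2, 2, 3, 3, 3, 4, 4]
step 2: w=[0.0000, 0.0760, 0.0760, 0.0760, 0.1453, 0.1453, 0.1453, 0.1681, 0.1681]  mean=-0.0311  Neff=7.2903  idx=[2, 3, 4, 5, 6, 6, 7, 8, 8]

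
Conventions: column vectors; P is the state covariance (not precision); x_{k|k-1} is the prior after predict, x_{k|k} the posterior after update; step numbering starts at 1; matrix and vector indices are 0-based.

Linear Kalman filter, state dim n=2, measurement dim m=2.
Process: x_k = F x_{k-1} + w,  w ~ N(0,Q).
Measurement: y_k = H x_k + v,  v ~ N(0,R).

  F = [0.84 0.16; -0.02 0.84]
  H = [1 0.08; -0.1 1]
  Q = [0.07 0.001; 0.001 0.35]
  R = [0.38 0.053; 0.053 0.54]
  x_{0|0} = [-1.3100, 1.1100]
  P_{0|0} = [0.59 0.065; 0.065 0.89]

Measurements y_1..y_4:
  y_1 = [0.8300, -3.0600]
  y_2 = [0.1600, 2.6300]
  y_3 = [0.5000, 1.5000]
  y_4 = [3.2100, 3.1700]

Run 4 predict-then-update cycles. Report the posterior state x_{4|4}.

step 1: x^-=[-0.9228, 0.9586]  P^-=[0.5266 0.1564; 0.1564 0.9760]  S=[0.9378 0.2335; 0.2335 1.4900]  K=[0.5801 -0.0213; 0.0931 0.6300]  nu=[1.6761, -4.1109]  x^+=[0.1372, -1.4750]  P^+=[0.2160 0.0408; 0.0408 0.3492]
step 2: x^-=[-0.1207, -1.2417]  P^-=[0.2424 0.0730; 0.0730 0.5951]  S=[0.6378 0.1488; 0.1488 1.1229]  K=[0.3911 -0.0084; 0.0691 0.5143]  nu=[0.3801, 3.8597]  x^+=[-0.0045, 0.7696]  P^+=[0.1457 0.0308; 0.0308 0.2845]
step 3: x^-=[0.1193, 0.6465]  P^-=[0.1884 0.0584; 0.0584 0.5497]  S=[0.5812 0.1361; 0.1361 1.0799]  K=[0.3334 -0.0054; 0.0600 0.4961]  nu=[0.3290, 0.8654]  x^+=[0.2243, 1.0956]  P^+=[0.1242 0.0272; 0.0272 0.2738]
step 4: x^-=[0.3637, 0.9158]  P^-=[0.1720 0.0548; 0.0548 0.5423]  S=[0.5642 0.1336; 0.1336 1.0731]  K=[0.3135 -0.0040; 0.0573 0.4931]  nu=[2.7730, 2.2906]  x^+=[1.2240, 2.2043]  P^+=[0.1168 0.0262; 0.0262 0.2720]

x_post = [1.2240, 2.2043]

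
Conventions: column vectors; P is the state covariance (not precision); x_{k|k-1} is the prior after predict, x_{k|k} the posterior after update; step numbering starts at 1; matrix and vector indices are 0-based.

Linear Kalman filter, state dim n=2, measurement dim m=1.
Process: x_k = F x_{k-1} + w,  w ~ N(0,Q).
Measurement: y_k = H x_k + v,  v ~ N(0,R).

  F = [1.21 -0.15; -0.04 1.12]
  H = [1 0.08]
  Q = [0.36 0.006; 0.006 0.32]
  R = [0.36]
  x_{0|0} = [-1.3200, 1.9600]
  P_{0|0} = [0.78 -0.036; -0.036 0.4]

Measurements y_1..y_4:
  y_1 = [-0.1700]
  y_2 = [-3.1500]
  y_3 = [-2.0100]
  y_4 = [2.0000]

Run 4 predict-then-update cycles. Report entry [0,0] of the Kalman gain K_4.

step 1: x^-=[-1.8912, 2.2480]  P^-=[1.5241 -0.1480; -0.1480 0.8262]  S=[1.8657]  K=[0.8106; -0.0439]  nu=[1.5414]  x^+=[-0.6418, 2.1804]  P^+=[0.2983 -0.0816; -0.0816 0.8226]
step 2: x^-=[-1.1037, 2.4677]  P^-=[0.8449 -0.2577; -0.2577 1.3597]  S=[1.1724]  K=[0.7031; -0.1270]  nu=[-2.2437]  x^+=[-2.6812, 2.7528]  P^+=[0.2654 -0.1530; -0.1530 1.3408]
step 3: x^-=[-3.6572, 3.1903]  P^-=[0.8342 -0.4404; -0.4404 2.0160]  S=[1.1367]  K=[0.7029; -0.2455]  nu=[1.3920]  x^+=[-2.6788, 2.8486]  P^+=[0.2726 -0.2442; -0.2442 1.9475]
step 4: x^-=[-3.6686, 3.2975]  P^-=[0.8916 -0.6668; -0.6668 2.7853]  S=[1.1627]  K=[0.7209; -0.3818]  nu=[5.4048]  x^+=[0.2278, 1.2339]  P^+=[0.2873 -0.3467; -0.3467 2.6157]

K[0,0] = 0.7209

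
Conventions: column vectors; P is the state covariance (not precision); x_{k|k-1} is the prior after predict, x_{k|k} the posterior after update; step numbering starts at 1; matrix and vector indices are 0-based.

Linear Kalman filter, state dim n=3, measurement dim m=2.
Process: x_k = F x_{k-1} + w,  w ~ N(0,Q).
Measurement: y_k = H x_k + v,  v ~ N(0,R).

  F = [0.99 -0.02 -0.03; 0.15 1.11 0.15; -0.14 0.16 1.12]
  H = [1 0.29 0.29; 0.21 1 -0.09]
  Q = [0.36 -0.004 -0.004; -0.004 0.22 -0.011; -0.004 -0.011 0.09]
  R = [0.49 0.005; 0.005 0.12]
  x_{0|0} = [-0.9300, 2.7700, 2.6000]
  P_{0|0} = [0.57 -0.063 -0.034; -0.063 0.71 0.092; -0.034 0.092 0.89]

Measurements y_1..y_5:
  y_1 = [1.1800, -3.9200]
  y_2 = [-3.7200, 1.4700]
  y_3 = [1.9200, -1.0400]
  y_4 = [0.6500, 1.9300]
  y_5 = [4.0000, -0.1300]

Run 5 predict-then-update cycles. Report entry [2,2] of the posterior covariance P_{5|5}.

step 1: x^-=[-1.0541, 3.3252, 3.4854]  P^-=[0.9244 -0.0164 -0.1657; -0.0164 1.1358 0.3725; -0.1657 0.3725 1.2822]  S=[1.5748 0.5808; 0.5808 1.2392]  K=[0.5998 -0.1256; -0.0721 0.9205; 0.1612 0.1038]  nu=[0.2590, -6.7102]  x^+=[-0.0557, -2.8699, 2.8304]  P^+=[0.4258 -0.1309 -0.3262; -0.1309 0.1547 0.1905; -0.3262 0.1905 1.2085]
step 2: x^-=[-0.0826, -2.7694, 2.7186]  P^-=[0.8033 -0.1469 -0.4935; -0.1469 0.4526 0.4212; -0.4935 0.4212 1.7947]  S=[1.1817 0.2277; 0.2277 0.5037]  K=[0.5448 -0.1150; -0.0622 0.7902; 0.0728 0.2770]  nu=[-3.6226, 4.5014]  x^+=[-2.5736, 1.0128, 3.7016]  P^+=[0.4745 -0.1608 -0.5568; -0.1608 0.1559 0.3072; -0.5568 0.3072 1.7406]
step 3: x^-=[-2.6791, 1.2934, 4.6681]  P^-=[0.8665 -0.2124 -0.7827; -0.2124 0.4856 0.6277; -0.7827 0.6277 2.5786]  S=[1.1426 0.2236; 0.2236 0.4921]  K=[0.5377 -0.1630; -0.0617 0.8094; 0.0404 0.4515]  nu=[2.8703, -1.3506]  x^+=[-0.9158, 0.0230, 4.1742]  P^+=[0.5623 -0.2091 -0.8241; -0.2091 0.1812 0.4496; -0.8241 0.4496 2.4682]
step 4: x^-=[-1.0323, 0.5143, 4.8070]  P^-=[0.9711 -0.2998 -1.1286; -0.2998 0.5544 0.9001; -1.1286 0.9001 3.6307]  S=[1.1360 0.2273; 0.2273 0.5014]  K=[0.5366 -0.2318; -0.0620 0.8467; 0.0318 0.6563]  nu=[0.1391, 2.0651]  x^+=[-1.4364, 2.2543, 6.1667]  P^+=[0.6736 -0.2701 -1.1501; -0.2701 0.2144 0.6268; -1.1501 0.6268 3.4041]
step 5: x^-=[-1.6521, 3.2118, 7.4685]  P^-=[1.1031 -0.4084 -1.5531; -0.4084 0.6430 1.2455; -1.5531 1.2455 4.9762]  S=[1.1376 0.2338; 0.2338 0.5149]  K=[0.5344 -0.3145; -0.0610 0.8921; 0.0360 0.8994]  nu=[2.5548, -2.3227]  x^+=[0.4436, 0.9838, 5.4713]  P^+=[0.8060 -0.3428 -1.5390; -0.3428 0.2544 0.8402; -1.5390 0.8402 4.5430]

P_post[2,2] = 4.5430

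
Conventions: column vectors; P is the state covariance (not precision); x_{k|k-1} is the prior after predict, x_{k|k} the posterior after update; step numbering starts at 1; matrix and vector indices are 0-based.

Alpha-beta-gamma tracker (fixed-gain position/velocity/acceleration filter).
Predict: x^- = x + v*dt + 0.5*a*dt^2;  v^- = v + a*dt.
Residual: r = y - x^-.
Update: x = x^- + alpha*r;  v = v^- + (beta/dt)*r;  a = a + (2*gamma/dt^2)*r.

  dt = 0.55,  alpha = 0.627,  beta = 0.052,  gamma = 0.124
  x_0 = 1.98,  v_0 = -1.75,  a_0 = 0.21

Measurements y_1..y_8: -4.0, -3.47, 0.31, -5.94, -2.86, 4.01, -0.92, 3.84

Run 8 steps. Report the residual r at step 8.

step 1: x_pred=1.0493  r=-5.0493  x^+=-2.1166  v^+=-2.1119  a^+=-3.9296
step 2: x_pred=-3.8725  r=0.4025  x^+=-3.6201  v^+=-4.2351  a^+=-3.5996
step 3: x_pred=-6.4939  r=6.8039  x^+=-2.2278  v^+=-5.5716  a^+=1.9785
step 4: x_pred=-4.9930  r=-0.9470  x^+=-5.5868  v^+=-4.5730  a^+=1.2021
step 5: x_pred=-7.9201  r=5.0601  x^+=-4.7474  v^+=-3.4334  a^+=5.3505
step 6: x_pred=-5.8265  r=9.8365  x^+=0.3410  v^+=0.4394  a^+=13.4148
step 7: x_pred=2.6116  r=-3.5316  x^+=0.3973  v^+=7.4836  a^+=10.5195
step 8: x_pred=6.1043  r=-2.2643  x^+=4.6846  v^+=13.0552  a^+=8.6631

resid = -2.2643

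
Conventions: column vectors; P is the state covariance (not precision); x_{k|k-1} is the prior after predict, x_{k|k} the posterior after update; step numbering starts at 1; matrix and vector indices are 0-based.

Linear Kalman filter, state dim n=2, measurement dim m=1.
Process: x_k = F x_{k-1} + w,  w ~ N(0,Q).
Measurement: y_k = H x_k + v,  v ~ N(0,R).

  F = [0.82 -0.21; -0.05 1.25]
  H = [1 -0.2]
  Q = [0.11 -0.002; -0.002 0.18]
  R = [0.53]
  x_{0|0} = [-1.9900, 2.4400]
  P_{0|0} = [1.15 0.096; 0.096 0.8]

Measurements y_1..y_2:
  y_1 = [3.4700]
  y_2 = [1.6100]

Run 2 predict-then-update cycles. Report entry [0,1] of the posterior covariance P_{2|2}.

P_post[0,1] = 0.0130

step 1: x^-=[-2.1442, 3.1495]  P^-=[0.8855 -0.1597; -0.1597 1.4209]  S=[1.5362]  K=[0.5972; -0.2890]  nu=[6.2441]  x^+=[1.5848, 1.3451]  P^+=[0.3376 0.1054; 0.1054 1.2926]
step 2: x^-=[1.0170, 1.6022]  P^-=[0.3577 -0.2460; -0.2460 2.1874]  S=[1.0736]  K=[0.3790; -0.6366]  nu=[0.9134]  x^+=[1.3632, 1.0207]  P^+=[0.2035 0.0130; 0.0130 1.7522]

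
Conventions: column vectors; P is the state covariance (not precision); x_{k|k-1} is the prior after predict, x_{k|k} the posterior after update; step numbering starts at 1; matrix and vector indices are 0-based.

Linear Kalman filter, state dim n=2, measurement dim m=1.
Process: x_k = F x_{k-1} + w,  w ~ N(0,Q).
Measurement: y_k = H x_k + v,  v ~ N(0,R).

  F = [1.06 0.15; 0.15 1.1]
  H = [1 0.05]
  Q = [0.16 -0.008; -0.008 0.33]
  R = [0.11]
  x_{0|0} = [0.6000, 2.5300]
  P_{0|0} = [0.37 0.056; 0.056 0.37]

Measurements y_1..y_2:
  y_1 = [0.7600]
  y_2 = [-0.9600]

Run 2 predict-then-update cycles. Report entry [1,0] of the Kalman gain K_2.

step 1: x^-=[1.0155, 2.8730]  P^-=[0.6019 0.1784; 0.1784 0.8045]  S=[0.7317]  K=[0.8347; 0.2988]  nu=[-0.3991]  x^+=[0.6823, 2.7537]  P^+=[0.0920 -0.0041; -0.0041 0.7392]
step 2: x^-=[1.1363, 3.1314]  P^-=[0.2787 0.1237; 0.1237 1.2251]  S=[0.4042]  K=[0.7049; 0.4577]  nu=[-2.2529]  x^+=[-0.4519, 2.1003]  P^+=[0.0779 -0.0067; -0.0067 1.1404]

K[1,0] = 0.4577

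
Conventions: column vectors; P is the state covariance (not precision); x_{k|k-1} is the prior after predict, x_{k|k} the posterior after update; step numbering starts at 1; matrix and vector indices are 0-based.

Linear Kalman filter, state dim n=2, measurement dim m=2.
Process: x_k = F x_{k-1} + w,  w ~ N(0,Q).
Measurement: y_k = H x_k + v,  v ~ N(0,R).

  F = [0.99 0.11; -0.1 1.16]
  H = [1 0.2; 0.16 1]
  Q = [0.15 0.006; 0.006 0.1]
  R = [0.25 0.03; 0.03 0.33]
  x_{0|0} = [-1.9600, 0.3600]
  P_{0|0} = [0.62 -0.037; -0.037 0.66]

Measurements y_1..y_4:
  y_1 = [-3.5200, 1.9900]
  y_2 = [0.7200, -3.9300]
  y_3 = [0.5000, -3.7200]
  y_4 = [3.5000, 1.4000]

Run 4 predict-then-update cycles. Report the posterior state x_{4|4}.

step 1: x^-=[-1.9008, 0.6136]  P^-=[0.7576 -0.0132; -0.0132 1.0029]  S=[1.0424 0.3381; 0.3381 1.3480]  K=[0.7601 -0.1106; -0.0665 0.7591]  nu=[-1.7419, 1.6805]  x^+=[-3.4106, 2.0051]  P^+=[0.1957 -0.0450; -0.0450 0.2557]
step 2: x^-=[-3.1559, 2.6670]  P^-=[0.3351 -0.0319; -0.0319 0.4565]  S=[0.5906 0.1420; 0.1420 0.7848]  K=[0.5749 -0.0764; -0.0394 0.5822]  nu=[3.3426, -6.0920]  x^+=[-0.7690, -1.0118]  P^+=[0.1478 -0.0316; -0.0316 0.1960]
step 3: x^-=[-0.8726, -1.0968]  P^-=[0.2903 -0.0196; -0.0196 0.3726]  S=[0.5474 0.1308; 0.1308 0.7037]  K=[0.5380 -0.0618; -0.0262 0.5298]  nu=[1.5919, -2.4836]  x^+=[0.1372, -2.4543]  P^+=[0.1379 -0.0263; -0.0263 0.1783]
step 4: x^-=[-0.1341, -2.8608]  P^-=[0.2816 -0.0148; -0.0148 0.3474]  S=[0.5395 0.1292; 0.1292 0.6798]  K=[0.5299 -0.0563; -0.0212 0.5115]  nu=[4.2063, 4.2822]  x^+=[1.8537, -0.7597]  P^+=[0.1357 -0.0244; -0.0244 0.1721]

x_post = [1.8537, -0.7597]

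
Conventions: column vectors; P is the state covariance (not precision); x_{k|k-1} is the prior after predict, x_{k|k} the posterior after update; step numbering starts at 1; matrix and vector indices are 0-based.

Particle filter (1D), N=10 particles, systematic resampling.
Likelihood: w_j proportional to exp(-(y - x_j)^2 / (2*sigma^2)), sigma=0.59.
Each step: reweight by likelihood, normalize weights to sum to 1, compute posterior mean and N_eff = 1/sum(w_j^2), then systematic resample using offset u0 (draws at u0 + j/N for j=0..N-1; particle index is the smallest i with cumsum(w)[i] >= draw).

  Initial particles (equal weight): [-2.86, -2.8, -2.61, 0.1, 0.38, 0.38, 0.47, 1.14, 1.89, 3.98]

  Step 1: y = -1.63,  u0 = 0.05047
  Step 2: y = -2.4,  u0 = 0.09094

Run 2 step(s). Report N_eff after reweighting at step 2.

step 1: w=[0.2160, 0.2657, 0.4777, 0.0258, 0.0057, 0.0057, 0.0034, 0.0000, 0.0000, 0.0000]  mean=-2.5999  Neff=2.8888  idx=[0, 0, 1, 1, 1, 2, 2, 2, 2, 2]
step 2: w=[0.0863, 0.0863, 0.0929, 0.0929, 0.0929, 0.1097, 0.1097, 0.1097, 0.1097, 0.1097]  mean=-2.7061  Neff=9.9008  idx=[1, 2, 3, 4, 5, 6, 7, 8, 9, 9]

N_eff = 9.9008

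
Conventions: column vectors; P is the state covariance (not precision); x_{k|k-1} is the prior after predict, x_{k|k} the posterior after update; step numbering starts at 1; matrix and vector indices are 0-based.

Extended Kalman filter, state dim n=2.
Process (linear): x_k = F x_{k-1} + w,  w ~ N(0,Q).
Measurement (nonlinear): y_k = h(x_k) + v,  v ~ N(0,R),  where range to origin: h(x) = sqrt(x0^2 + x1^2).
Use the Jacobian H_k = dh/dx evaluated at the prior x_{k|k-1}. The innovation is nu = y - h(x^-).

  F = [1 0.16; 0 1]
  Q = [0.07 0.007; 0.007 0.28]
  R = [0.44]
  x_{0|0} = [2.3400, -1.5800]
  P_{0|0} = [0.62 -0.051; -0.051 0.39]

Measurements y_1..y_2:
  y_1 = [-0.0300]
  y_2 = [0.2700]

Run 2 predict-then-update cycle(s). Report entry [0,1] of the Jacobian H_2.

step 1: x^-=[2.0872, -1.5800]  P^-=[0.6837 0.0184; 0.0184 0.6700]  H_jac=[0.7973 -0.6036]  S=[1.1010]  K=[0.4850; -0.3540]  nu=[-2.6478]  x^+=[0.8030, -0.6428]  P^+=[0.4247 0.2074; 0.2074 0.5321]
step 2: x^-=[0.7001, -0.6428]  P^-=[0.5747 0.2995; 0.2995 0.8121]  H_jac=[0.7367 -0.6763]  S=[0.8248]  K=[0.2677; -0.3983]  nu=[-0.6804]  x^+=[0.5180, -0.3717]  P^+=[0.5156 0.3875; 0.3875 0.6812]

H_jac[0,1] = -0.6763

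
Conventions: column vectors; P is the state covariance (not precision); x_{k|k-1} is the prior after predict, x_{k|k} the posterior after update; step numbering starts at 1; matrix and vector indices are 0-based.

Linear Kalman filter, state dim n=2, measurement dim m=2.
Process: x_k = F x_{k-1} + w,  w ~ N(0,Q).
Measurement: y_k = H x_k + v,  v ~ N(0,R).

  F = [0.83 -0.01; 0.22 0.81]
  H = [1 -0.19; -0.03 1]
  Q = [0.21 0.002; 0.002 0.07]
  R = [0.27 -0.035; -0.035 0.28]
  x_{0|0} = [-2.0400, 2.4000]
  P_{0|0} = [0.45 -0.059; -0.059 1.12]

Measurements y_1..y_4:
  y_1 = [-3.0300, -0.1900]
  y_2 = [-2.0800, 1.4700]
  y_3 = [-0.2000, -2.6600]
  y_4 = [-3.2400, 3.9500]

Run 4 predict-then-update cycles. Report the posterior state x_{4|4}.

step 1: x^-=[-1.7172, 1.4952]  P^-=[0.5211 0.0356; 0.0356 0.8056]  S=[0.8067 -0.1679; -0.1679 1.0839]  K=[0.6628 0.1211; 0.0092 0.7436]  nu=[-1.0287, -1.7367]  x^+=[-2.6093, 0.1943]  P^+=[0.1778 0.0160; 0.0160 0.2084]
step 2: x^-=[-2.1677, -0.4167]  P^-=[0.3322 0.0435; 0.0435 0.2210]  S=[0.5937 -0.0432; -0.0432 0.4987]  K=[0.5541 0.1153; 0.0348 0.4436]  nu=[0.0085, 1.8217]  x^+=[-1.9530, 0.3917]  P^+=[0.1489 0.0173; 0.0173 0.1235]
step 3: x^-=[-1.6249, -0.1124]  P^-=[0.3123 0.0398; 0.0398 0.1644]  S=[0.5731 -0.0356; -0.0356 0.4423]  K=[0.5387 0.1121; 0.0380 0.3721]  nu=[1.4035, -2.5964]  x^+=[-1.1600, -1.0251]  P^+=[0.1447 0.0169; 0.0169 0.1034]
step 4: x^-=[-0.9526, -1.0855]  P^-=[0.3094 0.0389; 0.0389 0.1508]  S=[0.5701 -0.0338; -0.0338 0.4288]  K=[0.5364 0.1114; 0.0389 0.3521]  nu=[-2.4937, 5.0069]  x^+=[-1.7325, 0.5807]  P^+=[0.1441 0.0167; 0.0167 0.0977]

x_post = [-1.7325, 0.5807]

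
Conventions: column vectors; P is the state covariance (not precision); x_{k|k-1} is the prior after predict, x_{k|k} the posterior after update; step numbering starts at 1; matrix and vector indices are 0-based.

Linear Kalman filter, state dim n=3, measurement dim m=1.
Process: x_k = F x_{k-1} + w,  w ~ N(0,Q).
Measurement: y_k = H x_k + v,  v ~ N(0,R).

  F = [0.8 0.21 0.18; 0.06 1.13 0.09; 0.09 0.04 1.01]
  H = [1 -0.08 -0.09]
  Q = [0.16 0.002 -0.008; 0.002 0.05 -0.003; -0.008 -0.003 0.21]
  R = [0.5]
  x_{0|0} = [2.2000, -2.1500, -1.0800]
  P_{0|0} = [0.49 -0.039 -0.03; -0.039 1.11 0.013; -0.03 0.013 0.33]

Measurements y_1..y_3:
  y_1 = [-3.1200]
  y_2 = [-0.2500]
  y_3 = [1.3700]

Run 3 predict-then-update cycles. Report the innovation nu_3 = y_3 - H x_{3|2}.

innov = [2.7700]

step 1: x^-=[1.1141, -2.3947, -0.9788]  P^-=[0.5125 0.2589 0.0727; 0.2589 1.4688 0.0886; 0.0727 0.0886 0.5477]  S=[0.9731]  K=[0.4986; 0.1371; 0.0168]  nu=[-4.5138]  x^+=[-1.1367, -3.0137, -1.0547]  P^+=[0.2705 0.1924 0.0646; 0.1924 1.4505 0.0863; 0.0646 0.0863 0.5474]
step 2: x^-=[-1.7321, -3.5686, -1.2881]  P^-=[0.5046 0.5689 0.2051; 0.5689 1.9519 0.2371; 0.2051 0.2371 0.7930]  S=[0.8990]  K=[0.4901; 0.4354; 0.1277]  nu=[1.0807]  x^+=[-1.2024, -3.0981, -1.1501]  P^+=[0.2886 0.3771 0.1489; 0.3771 1.7815 0.1871; 0.1489 0.1871 0.7784]
step 3: x^-=[-1.8195, -3.6765, -1.3937]  P^-=[0.6322 0.8508 0.3522; 0.8508 2.4229 0.4135; 0.3522 0.4135 1.0541]  S=[0.9627]  K=[0.5531; 0.6437; 0.2329]  nu=[2.7700]  x^+=[-0.2875, -1.8934, -0.7486]  P^+=[0.3377 0.5080 0.2282; 0.5080 2.0240 0.2692; 0.2282 0.2692 1.0019]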